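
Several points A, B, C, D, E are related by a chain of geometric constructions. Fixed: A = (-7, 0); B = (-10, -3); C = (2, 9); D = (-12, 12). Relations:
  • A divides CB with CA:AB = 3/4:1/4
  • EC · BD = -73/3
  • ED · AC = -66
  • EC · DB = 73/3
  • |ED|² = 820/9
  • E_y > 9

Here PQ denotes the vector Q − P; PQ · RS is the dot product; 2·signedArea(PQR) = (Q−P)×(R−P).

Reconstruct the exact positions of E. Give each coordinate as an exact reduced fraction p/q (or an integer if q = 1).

E = (-8/3, 10)

1. E_x = -8/3  [EC · BD = -73/3 ∩ ED · AC = -66]
2. E_y = 10  [EC · BD = -73/3 ∩ ED · AC = -66]
   → E = (-8/3, 10)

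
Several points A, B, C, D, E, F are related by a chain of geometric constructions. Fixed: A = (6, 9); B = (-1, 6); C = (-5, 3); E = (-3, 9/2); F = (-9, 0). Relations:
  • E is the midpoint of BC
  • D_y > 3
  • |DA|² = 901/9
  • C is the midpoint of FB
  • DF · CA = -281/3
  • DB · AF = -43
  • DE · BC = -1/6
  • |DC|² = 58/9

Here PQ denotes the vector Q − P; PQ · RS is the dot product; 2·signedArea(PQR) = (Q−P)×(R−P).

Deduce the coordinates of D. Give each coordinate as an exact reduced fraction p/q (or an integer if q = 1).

1. D_x = -8/3  [DE · BC = -1/6 ∩ DB · AF = -43]
2. D_y = 4  [DE · BC = -1/6 ∩ DB · AF = -43]
   → D = (-8/3, 4)

D = (-8/3, 4)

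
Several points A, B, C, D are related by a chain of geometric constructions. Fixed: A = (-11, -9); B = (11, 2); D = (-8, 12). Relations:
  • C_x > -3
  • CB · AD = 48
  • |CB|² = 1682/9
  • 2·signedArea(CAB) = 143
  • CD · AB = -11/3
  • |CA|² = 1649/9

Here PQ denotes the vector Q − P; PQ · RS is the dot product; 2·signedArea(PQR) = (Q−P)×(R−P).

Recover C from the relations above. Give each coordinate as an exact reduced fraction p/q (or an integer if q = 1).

1. C_x = -8/3  [CD · AB = -11/3 ∩ 2·signedArea(CAB) = 143]
2. C_y = 5/3  [CD · AB = -11/3 ∩ 2·signedArea(CAB) = 143]
   → C = (-8/3, 5/3)

C = (-8/3, 5/3)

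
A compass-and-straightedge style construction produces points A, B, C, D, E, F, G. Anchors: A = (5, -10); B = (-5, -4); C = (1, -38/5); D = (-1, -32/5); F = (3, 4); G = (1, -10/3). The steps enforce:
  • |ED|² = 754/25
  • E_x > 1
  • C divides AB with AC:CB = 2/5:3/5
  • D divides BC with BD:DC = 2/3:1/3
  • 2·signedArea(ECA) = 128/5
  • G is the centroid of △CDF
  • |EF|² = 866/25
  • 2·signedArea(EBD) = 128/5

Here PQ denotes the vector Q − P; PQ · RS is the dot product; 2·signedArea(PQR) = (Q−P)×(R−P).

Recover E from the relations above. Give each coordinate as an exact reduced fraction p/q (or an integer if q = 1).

E = (2, -9/5)

1. E_x = 2  [line 12/5·x + 4·y + 12/5 = 0 ∩ |EF|² = 866/25]
2. E_y = -9/5  [line 12/5·x + 4·y + 12/5 = 0 ∩ |EF|² = 866/25]
   → E = (2, -9/5)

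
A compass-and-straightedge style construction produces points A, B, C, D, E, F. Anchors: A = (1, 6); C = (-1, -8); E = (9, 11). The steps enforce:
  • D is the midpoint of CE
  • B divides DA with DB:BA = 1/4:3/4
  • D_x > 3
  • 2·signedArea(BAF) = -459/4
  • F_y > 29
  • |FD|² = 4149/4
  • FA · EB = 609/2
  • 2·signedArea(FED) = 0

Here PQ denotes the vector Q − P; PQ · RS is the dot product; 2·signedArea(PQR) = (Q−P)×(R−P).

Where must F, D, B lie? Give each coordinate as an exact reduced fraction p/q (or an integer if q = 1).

1. D_x = 4  [D is the midpoint of CE]
2. D_y = 3/2  [D is the midpoint of CE]
   → D = (4, 3/2)
3. B_x = 13/4  [B divides DA with DB:BA = 1/4:3/4]
4. B_y = 21/8  [B divides DA with DB:BA = 1/4:3/4]
   → B = (13/4, 21/8)
5. F_x = 19  [2·signedArea(FED) = 0 ∩ FA · EB = 609/2]
6. F_y = 30  [2·signedArea(FED) = 0 ∩ FA · EB = 609/2]
   → F = (19, 30)

B = (13/4, 21/8)
D = (4, 3/2)
F = (19, 30)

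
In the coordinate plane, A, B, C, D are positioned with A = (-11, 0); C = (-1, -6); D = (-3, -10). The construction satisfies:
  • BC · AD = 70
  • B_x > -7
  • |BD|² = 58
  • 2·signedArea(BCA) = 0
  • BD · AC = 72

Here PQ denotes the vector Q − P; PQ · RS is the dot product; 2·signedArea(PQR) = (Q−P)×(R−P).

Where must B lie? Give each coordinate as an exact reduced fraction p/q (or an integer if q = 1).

B = (-6, -3)

1. B_x = -6  [2·signedArea(BCA) = 0 ∩ BC · AD = 70]
2. B_y = -3  [2·signedArea(BCA) = 0 ∩ BC · AD = 70]
   → B = (-6, -3)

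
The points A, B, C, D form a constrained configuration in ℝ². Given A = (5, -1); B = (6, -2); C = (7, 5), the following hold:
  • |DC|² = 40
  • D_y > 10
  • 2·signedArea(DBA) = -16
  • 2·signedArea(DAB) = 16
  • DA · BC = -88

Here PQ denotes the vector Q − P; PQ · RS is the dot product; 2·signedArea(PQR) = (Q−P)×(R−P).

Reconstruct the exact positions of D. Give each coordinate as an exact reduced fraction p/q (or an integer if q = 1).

D = (9, 11)

1. D_x = 9  [DA · BC = -88 ∩ 2·signedArea(DAB) = 16]
2. D_y = 11  [DA · BC = -88 ∩ 2·signedArea(DAB) = 16]
   → D = (9, 11)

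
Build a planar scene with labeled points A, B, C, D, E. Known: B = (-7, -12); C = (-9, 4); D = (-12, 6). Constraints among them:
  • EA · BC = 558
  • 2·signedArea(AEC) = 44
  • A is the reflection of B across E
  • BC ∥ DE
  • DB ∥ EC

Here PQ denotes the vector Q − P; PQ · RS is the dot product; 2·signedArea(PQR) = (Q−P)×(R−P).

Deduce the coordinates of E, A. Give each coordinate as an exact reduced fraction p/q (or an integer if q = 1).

A = (-21, 56)
E = (-14, 22)

1. E_x = -14  [DB ∥ EC ∩ BC ∥ DE]
2. E_y = 22  [DB ∥ EC ∩ BC ∥ DE]
   → E = (-14, 22)
3. A_x = -21  [A is the reflection of B across E]
4. A_y = 56  [A is the reflection of B across E]
   → A = (-21, 56)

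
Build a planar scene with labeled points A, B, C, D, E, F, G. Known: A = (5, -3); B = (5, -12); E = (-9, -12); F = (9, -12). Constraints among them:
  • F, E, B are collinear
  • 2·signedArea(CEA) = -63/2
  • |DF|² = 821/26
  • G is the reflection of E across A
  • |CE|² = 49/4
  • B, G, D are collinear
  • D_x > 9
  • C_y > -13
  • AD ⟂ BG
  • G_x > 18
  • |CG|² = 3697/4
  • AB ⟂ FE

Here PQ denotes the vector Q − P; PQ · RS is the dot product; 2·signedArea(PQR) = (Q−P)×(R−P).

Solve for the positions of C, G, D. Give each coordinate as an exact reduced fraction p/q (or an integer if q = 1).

C = (-11/2, -12)
D = (1217/130, -831/130)
G = (19, 6)

1. C_x = -11/2  [line -9·x + 14·y + 237/2 = 0 ∩ |CE|² = 49/4]
2. C_y = -12  [line -9·x + 14·y + 237/2 = 0 ∩ |CE|² = 49/4]
   → C = (-11/2, -12)
3. G_x = 19  [G is the reflection of E across A]
4. G_y = 6  [G is the reflection of E across A]
   → G = (19, 6)
5. D_x = 1217/130  [B, G, D are collinear ∩ AD ⟂ BG]
6. D_y = -831/130  [B, G, D are collinear ∩ AD ⟂ BG]
   → D = (1217/130, -831/130)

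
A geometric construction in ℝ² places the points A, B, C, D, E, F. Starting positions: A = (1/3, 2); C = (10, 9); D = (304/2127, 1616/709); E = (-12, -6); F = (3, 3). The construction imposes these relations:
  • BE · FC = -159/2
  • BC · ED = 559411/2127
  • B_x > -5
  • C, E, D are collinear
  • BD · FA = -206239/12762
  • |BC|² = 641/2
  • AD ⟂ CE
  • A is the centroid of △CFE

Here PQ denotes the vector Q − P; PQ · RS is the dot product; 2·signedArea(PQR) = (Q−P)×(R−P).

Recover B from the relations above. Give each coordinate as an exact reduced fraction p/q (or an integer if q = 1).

1. B_x = -9/2  [BC · ED = 559411/2127 ∩ BE · FC = -159/2]
2. B_y = -3/2  [BC · ED = 559411/2127 ∩ BE · FC = -159/2]
   → B = (-9/2, -3/2)

B = (-9/2, -3/2)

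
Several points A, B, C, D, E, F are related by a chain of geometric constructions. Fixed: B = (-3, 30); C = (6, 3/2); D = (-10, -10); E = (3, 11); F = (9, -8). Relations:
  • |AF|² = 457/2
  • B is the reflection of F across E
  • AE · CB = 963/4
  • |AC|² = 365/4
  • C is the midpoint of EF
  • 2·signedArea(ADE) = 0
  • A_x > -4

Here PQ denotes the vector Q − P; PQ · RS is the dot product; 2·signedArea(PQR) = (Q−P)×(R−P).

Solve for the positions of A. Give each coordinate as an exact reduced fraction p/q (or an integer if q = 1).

A = (-7/2, 1/2)

1. A_x = -7/2  [2·signedArea(ADE) = 0 ∩ AE · CB = 963/4]
2. A_y = 1/2  [2·signedArea(ADE) = 0 ∩ AE · CB = 963/4]
   → A = (-7/2, 1/2)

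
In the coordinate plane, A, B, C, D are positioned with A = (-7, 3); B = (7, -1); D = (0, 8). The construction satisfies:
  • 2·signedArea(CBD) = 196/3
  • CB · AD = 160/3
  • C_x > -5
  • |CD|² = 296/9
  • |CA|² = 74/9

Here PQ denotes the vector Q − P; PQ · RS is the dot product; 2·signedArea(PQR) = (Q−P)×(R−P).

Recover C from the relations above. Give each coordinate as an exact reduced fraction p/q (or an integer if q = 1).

1. C_x = -14/3  [2·signedArea(CBD) = 196/3 ∩ CB · AD = 160/3]
2. C_y = 14/3  [2·signedArea(CBD) = 196/3 ∩ CB · AD = 160/3]
   → C = (-14/3, 14/3)

C = (-14/3, 14/3)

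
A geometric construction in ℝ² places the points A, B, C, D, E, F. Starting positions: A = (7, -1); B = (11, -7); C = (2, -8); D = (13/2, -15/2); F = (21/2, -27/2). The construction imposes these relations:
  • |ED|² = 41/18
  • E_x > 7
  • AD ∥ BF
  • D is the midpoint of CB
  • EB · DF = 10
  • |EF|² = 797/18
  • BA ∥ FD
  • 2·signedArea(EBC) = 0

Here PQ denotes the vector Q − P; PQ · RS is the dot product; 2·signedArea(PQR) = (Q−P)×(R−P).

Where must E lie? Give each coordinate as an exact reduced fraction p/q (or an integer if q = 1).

1. E_x = 8  [2·signedArea(EBC) = 0 ∩ EB · DF = 10]
2. E_y = -22/3  [2·signedArea(EBC) = 0 ∩ EB · DF = 10]
   → E = (8, -22/3)

E = (8, -22/3)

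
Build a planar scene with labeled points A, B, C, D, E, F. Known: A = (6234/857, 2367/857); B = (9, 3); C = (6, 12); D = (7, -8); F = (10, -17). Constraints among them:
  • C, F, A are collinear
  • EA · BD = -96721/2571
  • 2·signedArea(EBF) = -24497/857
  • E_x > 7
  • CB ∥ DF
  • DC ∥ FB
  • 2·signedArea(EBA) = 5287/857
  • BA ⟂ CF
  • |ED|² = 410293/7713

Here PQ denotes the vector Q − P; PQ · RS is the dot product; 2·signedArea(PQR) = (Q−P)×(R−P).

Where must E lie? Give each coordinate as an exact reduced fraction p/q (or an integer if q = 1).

E = (19946/2571, -1918/2571)

1. E_x = 19946/2571  [2·signedArea(EBA) = 5287/857 ∩ 2·signedArea(EBF) = -24497/857]
2. E_y = -1918/2571  [2·signedArea(EBA) = 5287/857 ∩ 2·signedArea(EBF) = -24497/857]
   → E = (19946/2571, -1918/2571)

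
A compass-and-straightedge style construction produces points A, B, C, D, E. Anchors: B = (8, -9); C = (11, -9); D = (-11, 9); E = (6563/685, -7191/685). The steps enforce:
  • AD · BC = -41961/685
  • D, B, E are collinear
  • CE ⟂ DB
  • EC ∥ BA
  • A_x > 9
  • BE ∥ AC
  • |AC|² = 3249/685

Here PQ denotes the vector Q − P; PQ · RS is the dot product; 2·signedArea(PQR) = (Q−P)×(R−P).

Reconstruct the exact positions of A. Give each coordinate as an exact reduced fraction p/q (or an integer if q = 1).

A = (6452/685, -5139/685)

1. A_x = 6452/685  [BE ∥ AC ∩ EC ∥ BA]
2. A_y = -5139/685  [BE ∥ AC ∩ EC ∥ BA]
   → A = (6452/685, -5139/685)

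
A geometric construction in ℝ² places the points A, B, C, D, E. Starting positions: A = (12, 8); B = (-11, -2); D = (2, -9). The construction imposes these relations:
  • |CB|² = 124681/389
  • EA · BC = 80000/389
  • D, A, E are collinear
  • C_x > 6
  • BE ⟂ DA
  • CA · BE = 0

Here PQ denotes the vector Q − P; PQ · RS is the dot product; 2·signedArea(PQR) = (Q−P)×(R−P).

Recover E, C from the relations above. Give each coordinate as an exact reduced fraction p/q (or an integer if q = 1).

C = (2668/389, -288/389)
E = (668/389, -3688/389)

1. E_x = 668/389  [D, A, E are collinear ∩ BE ⟂ DA]
2. E_y = -3688/389  [D, A, E are collinear ∩ BE ⟂ DA]
   → E = (668/389, -3688/389)
3. C_x = 2668/389  [CA · BE = 0 ∩ EA · BC = 80000/389]
4. C_y = -288/389  [CA · BE = 0 ∩ EA · BC = 80000/389]
   → C = (2668/389, -288/389)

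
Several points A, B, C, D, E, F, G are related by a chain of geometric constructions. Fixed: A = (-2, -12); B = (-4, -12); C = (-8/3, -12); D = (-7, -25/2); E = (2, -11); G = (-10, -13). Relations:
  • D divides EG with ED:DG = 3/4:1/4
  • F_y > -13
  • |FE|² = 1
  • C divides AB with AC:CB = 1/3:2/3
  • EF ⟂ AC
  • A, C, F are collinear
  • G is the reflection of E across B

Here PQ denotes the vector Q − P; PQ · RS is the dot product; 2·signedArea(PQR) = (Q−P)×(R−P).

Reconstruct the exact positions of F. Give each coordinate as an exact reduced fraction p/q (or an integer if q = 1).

F = (2, -12)

1. F_x = 2  [A, C, F are collinear ∩ EF ⟂ AC]
2. F_y = -12  [A, C, F are collinear ∩ EF ⟂ AC]
   → F = (2, -12)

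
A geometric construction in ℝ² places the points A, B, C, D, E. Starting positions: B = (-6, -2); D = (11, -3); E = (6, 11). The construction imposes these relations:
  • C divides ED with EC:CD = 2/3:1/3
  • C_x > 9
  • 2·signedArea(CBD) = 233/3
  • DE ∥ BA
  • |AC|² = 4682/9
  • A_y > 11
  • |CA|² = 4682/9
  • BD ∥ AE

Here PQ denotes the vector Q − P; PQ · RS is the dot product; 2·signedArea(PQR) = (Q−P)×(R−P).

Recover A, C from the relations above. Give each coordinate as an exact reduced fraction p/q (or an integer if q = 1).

A = (-11, 12)
C = (28/3, 5/3)

1. A_x = -11  [BD ∥ AE ∩ DE ∥ BA]
2. A_y = 12  [BD ∥ AE ∩ DE ∥ BA]
   → A = (-11, 12)
3. C_x = 28/3  [C divides ED with EC:CD = 2/3:1/3]
4. C_y = 5/3  [C divides ED with EC:CD = 2/3:1/3]
   → C = (28/3, 5/3)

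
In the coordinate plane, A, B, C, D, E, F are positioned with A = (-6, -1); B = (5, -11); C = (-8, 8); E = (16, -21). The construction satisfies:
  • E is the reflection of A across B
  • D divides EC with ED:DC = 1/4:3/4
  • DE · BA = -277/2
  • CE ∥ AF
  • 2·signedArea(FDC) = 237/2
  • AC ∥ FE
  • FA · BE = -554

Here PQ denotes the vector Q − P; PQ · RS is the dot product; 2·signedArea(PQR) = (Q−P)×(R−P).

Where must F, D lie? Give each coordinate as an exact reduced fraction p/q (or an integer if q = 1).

1. F_x = 18  [AC ∥ FE ∩ CE ∥ AF]
2. F_y = -30  [AC ∥ FE ∩ CE ∥ AF]
   → F = (18, -30)
3. D_x = 10  [D divides EC with ED:DC = 1/4:3/4]
4. D_y = -55/4  [D divides EC with ED:DC = 1/4:3/4]
   → D = (10, -55/4)

D = (10, -55/4)
F = (18, -30)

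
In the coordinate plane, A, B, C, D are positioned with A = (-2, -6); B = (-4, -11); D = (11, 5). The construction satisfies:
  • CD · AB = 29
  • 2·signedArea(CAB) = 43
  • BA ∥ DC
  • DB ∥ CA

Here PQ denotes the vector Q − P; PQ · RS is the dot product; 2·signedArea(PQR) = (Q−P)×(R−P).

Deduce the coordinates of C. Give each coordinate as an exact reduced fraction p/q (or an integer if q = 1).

1. C_x = 13  [DB ∥ CA ∩ BA ∥ DC]
2. C_y = 10  [DB ∥ CA ∩ BA ∥ DC]
   → C = (13, 10)

C = (13, 10)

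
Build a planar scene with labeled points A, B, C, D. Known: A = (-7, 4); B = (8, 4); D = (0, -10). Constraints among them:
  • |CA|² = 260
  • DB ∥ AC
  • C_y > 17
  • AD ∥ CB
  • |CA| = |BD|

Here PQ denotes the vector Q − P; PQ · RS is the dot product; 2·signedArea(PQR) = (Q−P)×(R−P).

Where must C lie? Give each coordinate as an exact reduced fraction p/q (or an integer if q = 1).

C = (1, 18)

1. C_x = 1  [AD ∥ CB ∩ DB ∥ AC]
2. C_y = 18  [AD ∥ CB ∩ DB ∥ AC]
   → C = (1, 18)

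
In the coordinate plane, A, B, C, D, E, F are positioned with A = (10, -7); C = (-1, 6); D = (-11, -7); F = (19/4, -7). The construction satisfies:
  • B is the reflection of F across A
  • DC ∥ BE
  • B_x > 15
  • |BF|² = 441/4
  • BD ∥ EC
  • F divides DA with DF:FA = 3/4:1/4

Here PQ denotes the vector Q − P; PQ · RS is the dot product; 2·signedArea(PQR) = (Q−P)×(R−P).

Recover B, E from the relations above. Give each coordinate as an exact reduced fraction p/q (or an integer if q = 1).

1. B_x = 61/4  [B is the reflection of F across A]
2. B_y = -7  [B is the reflection of F across A]
   → B = (61/4, -7)
3. E_x = 101/4  [BD ∥ EC ∩ DC ∥ BE]
4. E_y = 6  [BD ∥ EC ∩ DC ∥ BE]
   → E = (101/4, 6)

B = (61/4, -7)
E = (101/4, 6)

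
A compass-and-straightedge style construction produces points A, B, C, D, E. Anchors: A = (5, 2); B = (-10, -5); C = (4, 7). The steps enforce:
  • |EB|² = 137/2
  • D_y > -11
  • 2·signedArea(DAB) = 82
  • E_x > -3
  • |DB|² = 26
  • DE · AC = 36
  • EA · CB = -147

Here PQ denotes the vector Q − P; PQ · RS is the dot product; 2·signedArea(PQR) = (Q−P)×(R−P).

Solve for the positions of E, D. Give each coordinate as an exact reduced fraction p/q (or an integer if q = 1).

D = (-9, -10)
E = (-5/2, -3/2)

1. E_x = -5/2  [line 14·x + 12·y + 53 = 0 ∩ |EB|² = 137/2]
2. E_y = -3/2  [line 14·x + 12·y + 53 = 0 ∩ |EB|² = 137/2]
   → E = (-5/2, -3/2)
3. D_x = -9  [DE · AC = 36 ∩ 2·signedArea(DAB) = 82]
4. D_y = -10  [DE · AC = 36 ∩ 2·signedArea(DAB) = 82]
   → D = (-9, -10)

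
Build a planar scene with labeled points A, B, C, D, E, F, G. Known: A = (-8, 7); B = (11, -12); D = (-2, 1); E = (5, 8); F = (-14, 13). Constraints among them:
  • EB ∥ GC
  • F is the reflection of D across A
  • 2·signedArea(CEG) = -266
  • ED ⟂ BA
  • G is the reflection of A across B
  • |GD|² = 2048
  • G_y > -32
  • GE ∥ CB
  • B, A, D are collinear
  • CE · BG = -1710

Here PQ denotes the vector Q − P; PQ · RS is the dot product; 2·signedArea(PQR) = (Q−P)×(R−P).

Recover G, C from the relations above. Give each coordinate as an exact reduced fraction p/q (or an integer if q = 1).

C = (36, -51)
G = (30, -31)

1. G_x = 30  [G is the reflection of A across B]
2. G_y = -31  [G is the reflection of A across B]
   → G = (30, -31)
3. C_x = 36  [GE ∥ CB ∩ EB ∥ GC]
4. C_y = -51  [GE ∥ CB ∩ EB ∥ GC]
   → C = (36, -51)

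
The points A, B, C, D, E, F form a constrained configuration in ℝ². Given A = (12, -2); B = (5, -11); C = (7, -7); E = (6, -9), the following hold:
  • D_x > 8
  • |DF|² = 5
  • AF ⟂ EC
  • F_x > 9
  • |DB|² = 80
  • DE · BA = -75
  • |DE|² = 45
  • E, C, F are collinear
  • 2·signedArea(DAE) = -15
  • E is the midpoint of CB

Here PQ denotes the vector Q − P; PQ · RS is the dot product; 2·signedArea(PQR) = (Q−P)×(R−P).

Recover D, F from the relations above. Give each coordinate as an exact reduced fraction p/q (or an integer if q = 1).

D = (9, -3)
F = (10, -1)

1. D_x = 9  [2·signedArea(DAE) = -15 ∩ DE · BA = -75]
2. D_y = -3  [2·signedArea(DAE) = -15 ∩ DE · BA = -75]
   → D = (9, -3)
3. F_x = 10  [E, C, F are collinear ∩ AF ⟂ EC]
4. F_y = -1  [E, C, F are collinear ∩ AF ⟂ EC]
   → F = (10, -1)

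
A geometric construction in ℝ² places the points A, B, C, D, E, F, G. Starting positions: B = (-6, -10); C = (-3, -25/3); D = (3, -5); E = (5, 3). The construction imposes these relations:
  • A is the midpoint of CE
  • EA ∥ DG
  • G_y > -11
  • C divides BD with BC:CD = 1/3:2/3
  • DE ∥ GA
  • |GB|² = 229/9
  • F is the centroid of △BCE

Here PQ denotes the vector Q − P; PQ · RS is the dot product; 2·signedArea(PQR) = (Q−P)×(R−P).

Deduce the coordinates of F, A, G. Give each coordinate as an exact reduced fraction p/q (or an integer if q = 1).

1. F_x = -4/3  [F is the centroid of △BCE]
2. F_y = -46/9  [F is the centroid of △BCE]
   → F = (-4/3, -46/9)
3. A_x = 1  [A is the midpoint of CE]
4. A_y = -8/3  [A is the midpoint of CE]
   → A = (1, -8/3)
5. G_x = -1  [DE ∥ GA ∩ EA ∥ DG]
6. G_y = -32/3  [DE ∥ GA ∩ EA ∥ DG]
   → G = (-1, -32/3)

A = (1, -8/3)
F = (-4/3, -46/9)
G = (-1, -32/3)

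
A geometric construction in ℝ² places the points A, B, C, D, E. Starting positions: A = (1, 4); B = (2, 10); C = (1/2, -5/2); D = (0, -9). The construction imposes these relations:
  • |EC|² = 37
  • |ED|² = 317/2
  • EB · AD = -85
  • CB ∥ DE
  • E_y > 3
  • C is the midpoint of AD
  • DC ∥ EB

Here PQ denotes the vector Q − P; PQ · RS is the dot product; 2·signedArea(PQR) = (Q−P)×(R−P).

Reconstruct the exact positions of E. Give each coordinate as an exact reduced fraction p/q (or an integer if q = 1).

E = (3/2, 7/2)

1. E_x = 3/2  [DC ∥ EB ∩ CB ∥ DE]
2. E_y = 7/2  [DC ∥ EB ∩ CB ∥ DE]
   → E = (3/2, 7/2)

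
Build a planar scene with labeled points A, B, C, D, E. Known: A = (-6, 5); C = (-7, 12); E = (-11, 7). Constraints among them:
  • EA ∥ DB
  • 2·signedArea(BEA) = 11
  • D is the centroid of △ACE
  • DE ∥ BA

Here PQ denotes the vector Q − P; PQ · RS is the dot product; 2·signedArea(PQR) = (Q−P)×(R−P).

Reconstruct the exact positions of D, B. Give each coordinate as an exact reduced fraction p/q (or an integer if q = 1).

B = (-3, 6)
D = (-8, 8)

1. D_x = -8  [D is the centroid of △ACE]
2. D_y = 8  [D is the centroid of △ACE]
   → D = (-8, 8)
3. B_x = -3  [DE ∥ BA ∩ EA ∥ DB]
4. B_y = 6  [DE ∥ BA ∩ EA ∥ DB]
   → B = (-3, 6)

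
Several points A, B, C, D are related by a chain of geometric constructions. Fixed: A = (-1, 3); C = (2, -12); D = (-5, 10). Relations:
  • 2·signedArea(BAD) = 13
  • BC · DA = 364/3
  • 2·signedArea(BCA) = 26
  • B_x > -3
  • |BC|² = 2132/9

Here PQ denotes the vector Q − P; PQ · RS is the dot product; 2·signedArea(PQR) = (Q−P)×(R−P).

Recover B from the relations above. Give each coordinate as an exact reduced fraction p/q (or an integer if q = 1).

B = (-8/3, 8/3)

1. B_x = -8/3  [2·signedArea(BAD) = 13 ∩ 2·signedArea(BCA) = 26]
2. B_y = 8/3  [2·signedArea(BAD) = 13 ∩ 2·signedArea(BCA) = 26]
   → B = (-8/3, 8/3)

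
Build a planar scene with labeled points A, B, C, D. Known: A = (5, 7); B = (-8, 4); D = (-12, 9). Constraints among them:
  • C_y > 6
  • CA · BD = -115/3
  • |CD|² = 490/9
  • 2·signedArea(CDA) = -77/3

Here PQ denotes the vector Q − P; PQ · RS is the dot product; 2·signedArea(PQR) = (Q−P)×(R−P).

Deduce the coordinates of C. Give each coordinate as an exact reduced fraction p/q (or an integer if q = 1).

1. C_x = -5  [2·signedArea(CDA) = -77/3 ∩ CA · BD = -115/3]
2. C_y = 20/3  [2·signedArea(CDA) = -77/3 ∩ CA · BD = -115/3]
   → C = (-5, 20/3)

C = (-5, 20/3)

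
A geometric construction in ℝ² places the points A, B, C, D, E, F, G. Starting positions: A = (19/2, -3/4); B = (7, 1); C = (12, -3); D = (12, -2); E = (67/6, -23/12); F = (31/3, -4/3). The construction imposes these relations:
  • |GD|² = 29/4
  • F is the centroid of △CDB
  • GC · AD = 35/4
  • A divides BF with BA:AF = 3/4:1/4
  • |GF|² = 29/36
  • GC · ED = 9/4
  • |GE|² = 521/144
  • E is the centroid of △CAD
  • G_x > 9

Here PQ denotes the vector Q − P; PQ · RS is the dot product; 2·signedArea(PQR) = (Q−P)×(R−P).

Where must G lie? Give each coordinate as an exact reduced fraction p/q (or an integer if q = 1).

G = (19/2, -1)

1. G_x = 19/2  [GC · ED = 9/4 ∩ GC · AD = 35/4]
2. G_y = -1  [GC · ED = 9/4 ∩ GC · AD = 35/4]
   → G = (19/2, -1)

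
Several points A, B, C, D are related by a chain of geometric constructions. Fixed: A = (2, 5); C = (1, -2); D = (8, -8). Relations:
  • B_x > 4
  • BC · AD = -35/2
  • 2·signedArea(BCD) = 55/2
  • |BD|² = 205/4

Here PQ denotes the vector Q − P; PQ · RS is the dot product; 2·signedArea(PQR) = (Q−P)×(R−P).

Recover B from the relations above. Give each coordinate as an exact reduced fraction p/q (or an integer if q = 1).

1. B_x = 5  [BC · AD = -35/2 ∩ 2·signedArea(BCD) = 55/2]
2. B_y = -3/2  [BC · AD = -35/2 ∩ 2·signedArea(BCD) = 55/2]
   → B = (5, -3/2)

B = (5, -3/2)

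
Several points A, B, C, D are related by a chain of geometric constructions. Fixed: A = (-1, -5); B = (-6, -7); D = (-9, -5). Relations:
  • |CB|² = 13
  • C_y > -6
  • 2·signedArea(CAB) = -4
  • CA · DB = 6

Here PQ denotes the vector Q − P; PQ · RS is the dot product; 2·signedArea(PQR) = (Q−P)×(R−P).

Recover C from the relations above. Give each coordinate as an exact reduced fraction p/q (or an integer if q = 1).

1. C_x = -3  [CA · DB = 6 ∩ 2·signedArea(CAB) = -4]
2. C_y = -5  [CA · DB = 6 ∩ 2·signedArea(CAB) = -4]
   → C = (-3, -5)

C = (-3, -5)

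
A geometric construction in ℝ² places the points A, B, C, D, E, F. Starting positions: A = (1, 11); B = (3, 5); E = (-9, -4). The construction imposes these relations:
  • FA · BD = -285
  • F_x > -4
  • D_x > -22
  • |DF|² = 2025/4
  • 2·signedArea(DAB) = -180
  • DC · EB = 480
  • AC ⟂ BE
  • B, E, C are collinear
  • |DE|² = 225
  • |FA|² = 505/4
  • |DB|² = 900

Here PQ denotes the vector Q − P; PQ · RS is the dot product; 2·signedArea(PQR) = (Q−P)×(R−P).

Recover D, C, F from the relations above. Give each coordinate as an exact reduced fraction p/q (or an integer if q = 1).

C = (23/5, 31/5)
D = (-21, -13)
F = (-3, 1/2)

1. D_x = -21  [line 6·x + 2·y + 152 = 0 ∩ |DB|² = 900]
2. D_y = -13  [line 6·x + 2·y + 152 = 0 ∩ |DB|² = 900]
   → D = (-21, -13)
3. C_x = 23/5  [B, E, C are collinear ∩ AC ⟂ BE]
4. C_y = 31/5  [B, E, C are collinear ∩ AC ⟂ BE]
   → C = (23/5, 31/5)
5. F_x = -3  [line 24·x + 18·y + 63 = 0 ∩ |FA|² = 505/4]
6. F_y = 1/2  [line 24·x + 18·y + 63 = 0 ∩ |FA|² = 505/4]
   → F = (-3, 1/2)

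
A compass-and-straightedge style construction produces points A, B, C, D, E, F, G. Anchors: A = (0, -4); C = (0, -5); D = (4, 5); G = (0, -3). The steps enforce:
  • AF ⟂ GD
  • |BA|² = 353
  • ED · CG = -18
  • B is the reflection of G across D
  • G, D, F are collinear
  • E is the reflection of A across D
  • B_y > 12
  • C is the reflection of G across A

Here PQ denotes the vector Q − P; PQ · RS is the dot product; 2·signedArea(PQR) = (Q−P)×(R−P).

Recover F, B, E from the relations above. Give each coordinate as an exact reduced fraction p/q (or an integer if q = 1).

B = (8, 13)
E = (8, 14)
F = (-2/5, -19/5)

1. F_x = -2/5  [G, D, F are collinear ∩ AF ⟂ GD]
2. F_y = -19/5  [G, D, F are collinear ∩ AF ⟂ GD]
   → F = (-2/5, -19/5)
3. B_x = 8  [B is the reflection of G across D]
4. B_y = 13  [B is the reflection of G across D]
   → B = (8, 13)
5. E_x = 8  [E is the reflection of A across D]
6. E_y = 14  [E is the reflection of A across D]
   → E = (8, 14)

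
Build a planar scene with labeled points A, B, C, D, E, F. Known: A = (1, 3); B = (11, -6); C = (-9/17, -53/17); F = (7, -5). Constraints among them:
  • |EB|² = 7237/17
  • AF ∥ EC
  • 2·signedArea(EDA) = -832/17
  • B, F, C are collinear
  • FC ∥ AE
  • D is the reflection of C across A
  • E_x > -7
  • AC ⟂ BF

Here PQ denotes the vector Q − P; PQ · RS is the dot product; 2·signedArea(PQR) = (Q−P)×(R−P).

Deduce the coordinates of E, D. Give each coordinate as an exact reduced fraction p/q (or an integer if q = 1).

1. E_x = -111/17  [AF ∥ EC ∩ FC ∥ AE]
2. E_y = 83/17  [AF ∥ EC ∩ FC ∥ AE]
   → E = (-111/17, 83/17)
3. D_x = 43/17  [D is the reflection of C across A]
4. D_y = 155/17  [D is the reflection of C across A]
   → D = (43/17, 155/17)

D = (43/17, 155/17)
E = (-111/17, 83/17)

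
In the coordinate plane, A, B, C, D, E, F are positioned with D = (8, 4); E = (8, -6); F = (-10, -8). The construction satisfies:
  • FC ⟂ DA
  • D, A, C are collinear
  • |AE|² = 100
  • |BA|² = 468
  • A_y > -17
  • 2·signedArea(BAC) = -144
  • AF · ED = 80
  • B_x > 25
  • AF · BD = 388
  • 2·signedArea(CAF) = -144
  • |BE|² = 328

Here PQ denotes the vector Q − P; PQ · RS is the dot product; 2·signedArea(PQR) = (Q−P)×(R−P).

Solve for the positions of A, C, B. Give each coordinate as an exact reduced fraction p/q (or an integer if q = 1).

A = (8, -16)
B = (26, -4)
C = (8, -8)

1. A_y = -16  [AF · ED = 80]
2. A_x = 8  [|AE|² = 100]
   → A = (8, -16)
3. C_x = 8  [D, A, C are collinear ∩ FC ⟂ DA]
4. C_y = -8  [D, A, C are collinear ∩ FC ⟂ DA]
   → C = (8, -8)
5. B_x = 26  [2·signedArea(BAC) = -144 ∩ AF · BD = 388]
6. B_y = -4  [2·signedArea(BAC) = -144 ∩ AF · BD = 388]
   → B = (26, -4)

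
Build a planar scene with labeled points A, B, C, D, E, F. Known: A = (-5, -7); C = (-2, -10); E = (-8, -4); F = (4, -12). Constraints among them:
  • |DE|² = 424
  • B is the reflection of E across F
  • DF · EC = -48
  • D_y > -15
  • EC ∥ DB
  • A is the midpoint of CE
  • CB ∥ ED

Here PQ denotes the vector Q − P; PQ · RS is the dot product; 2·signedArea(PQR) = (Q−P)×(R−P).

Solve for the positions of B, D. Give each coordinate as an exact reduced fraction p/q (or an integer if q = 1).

1. B_x = 16  [B is the reflection of E across F]
2. B_y = -20  [B is the reflection of E across F]
   → B = (16, -20)
3. D_x = 10  [EC ∥ DB ∩ CB ∥ ED]
4. D_y = -14  [EC ∥ DB ∩ CB ∥ ED]
   → D = (10, -14)

B = (16, -20)
D = (10, -14)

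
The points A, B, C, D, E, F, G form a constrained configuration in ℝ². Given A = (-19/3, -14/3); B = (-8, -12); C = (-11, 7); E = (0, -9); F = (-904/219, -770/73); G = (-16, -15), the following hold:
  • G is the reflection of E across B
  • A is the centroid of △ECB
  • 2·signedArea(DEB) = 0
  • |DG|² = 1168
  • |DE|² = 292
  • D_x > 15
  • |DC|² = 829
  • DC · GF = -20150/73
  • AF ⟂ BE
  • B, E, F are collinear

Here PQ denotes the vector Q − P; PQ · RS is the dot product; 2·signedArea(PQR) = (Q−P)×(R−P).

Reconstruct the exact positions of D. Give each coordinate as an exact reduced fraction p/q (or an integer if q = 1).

D = (16, -3)

1. D_x = 16  [2·signedArea(DEB) = 0 ∩ DC · GF = -20150/73]
2. D_y = -3  [2·signedArea(DEB) = 0 ∩ DC · GF = -20150/73]
   → D = (16, -3)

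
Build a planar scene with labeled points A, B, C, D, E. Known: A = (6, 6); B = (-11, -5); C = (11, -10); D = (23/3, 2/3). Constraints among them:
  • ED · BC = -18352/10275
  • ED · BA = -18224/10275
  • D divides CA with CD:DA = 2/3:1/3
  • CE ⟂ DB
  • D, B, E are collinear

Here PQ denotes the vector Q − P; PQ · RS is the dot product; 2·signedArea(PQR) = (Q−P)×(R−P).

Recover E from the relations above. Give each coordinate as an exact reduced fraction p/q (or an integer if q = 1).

E = (26557/3425, 2374/3425)

1. E_x = 26557/3425  [D, B, E are collinear ∩ CE ⟂ DB]
2. E_y = 2374/3425  [D, B, E are collinear ∩ CE ⟂ DB]
   → E = (26557/3425, 2374/3425)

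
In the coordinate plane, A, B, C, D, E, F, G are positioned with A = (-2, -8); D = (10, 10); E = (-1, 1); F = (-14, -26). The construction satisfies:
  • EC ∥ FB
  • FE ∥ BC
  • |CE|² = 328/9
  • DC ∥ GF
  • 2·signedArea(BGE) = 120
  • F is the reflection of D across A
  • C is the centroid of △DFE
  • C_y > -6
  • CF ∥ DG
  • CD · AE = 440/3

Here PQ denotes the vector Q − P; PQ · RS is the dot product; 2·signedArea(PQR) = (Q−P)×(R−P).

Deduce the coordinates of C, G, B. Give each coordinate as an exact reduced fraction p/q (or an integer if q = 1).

B = (-44/3, -32)
C = (-5/3, -5)
G = (-7/3, -11)

1. C_x = -5/3  [C is the centroid of △DFE]
2. C_y = -5  [C is the centroid of △DFE]
   → C = (-5/3, -5)
3. G_x = -7/3  [DC ∥ GF ∩ CF ∥ DG]
4. G_y = -11  [DC ∥ GF ∩ CF ∥ DG]
   → G = (-7/3, -11)
5. B_x = -44/3  [FE ∥ BC ∩ EC ∥ FB]
6. B_y = -32  [FE ∥ BC ∩ EC ∥ FB]
   → B = (-44/3, -32)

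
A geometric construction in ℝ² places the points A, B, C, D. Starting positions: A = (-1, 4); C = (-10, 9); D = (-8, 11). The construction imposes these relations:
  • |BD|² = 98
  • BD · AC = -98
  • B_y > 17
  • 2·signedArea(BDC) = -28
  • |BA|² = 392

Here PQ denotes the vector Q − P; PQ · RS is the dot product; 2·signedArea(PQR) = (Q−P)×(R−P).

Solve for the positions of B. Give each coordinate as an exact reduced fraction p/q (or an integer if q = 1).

1. B_x = -15  [2·signedArea(BDC) = -28 ∩ BD · AC = -98]
2. B_y = 18  [2·signedArea(BDC) = -28 ∩ BD · AC = -98]
   → B = (-15, 18)

B = (-15, 18)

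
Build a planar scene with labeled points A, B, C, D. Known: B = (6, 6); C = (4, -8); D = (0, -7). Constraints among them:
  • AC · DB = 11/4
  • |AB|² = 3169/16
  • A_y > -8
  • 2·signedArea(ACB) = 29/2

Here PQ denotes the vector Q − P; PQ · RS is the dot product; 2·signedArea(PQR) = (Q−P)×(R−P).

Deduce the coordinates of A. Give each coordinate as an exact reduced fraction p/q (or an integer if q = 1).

1. A_x = 3  [2·signedArea(ACB) = 29/2 ∩ AC · DB = 11/4]
2. A_y = -31/4  [2·signedArea(ACB) = 29/2 ∩ AC · DB = 11/4]
   → A = (3, -31/4)

A = (3, -31/4)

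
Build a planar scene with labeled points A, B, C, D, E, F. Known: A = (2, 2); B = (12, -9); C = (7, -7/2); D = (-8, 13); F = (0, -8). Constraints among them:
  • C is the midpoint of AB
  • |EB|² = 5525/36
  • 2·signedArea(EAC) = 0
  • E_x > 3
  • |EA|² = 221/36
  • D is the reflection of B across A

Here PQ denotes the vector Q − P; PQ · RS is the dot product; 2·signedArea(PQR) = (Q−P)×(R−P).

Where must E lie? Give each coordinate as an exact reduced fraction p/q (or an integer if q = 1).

1. E_x = 11/3  [line 11/2·x + 5·y + -21 = 0 ∩ |EA|² = 221/36]
2. E_y = 1/6  [line 11/2·x + 5·y + -21 = 0 ∩ |EA|² = 221/36]
   → E = (11/3, 1/6)

E = (11/3, 1/6)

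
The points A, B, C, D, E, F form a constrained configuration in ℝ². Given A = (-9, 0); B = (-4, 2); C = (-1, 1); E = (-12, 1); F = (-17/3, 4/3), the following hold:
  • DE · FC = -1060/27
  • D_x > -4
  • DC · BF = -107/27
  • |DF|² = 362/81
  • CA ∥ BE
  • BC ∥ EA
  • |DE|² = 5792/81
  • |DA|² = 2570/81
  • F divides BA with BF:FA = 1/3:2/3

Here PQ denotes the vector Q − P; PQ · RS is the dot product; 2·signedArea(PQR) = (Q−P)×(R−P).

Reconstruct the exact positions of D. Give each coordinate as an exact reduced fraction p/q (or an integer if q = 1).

D = (-32/9, 13/9)

1. D_x = -32/9  [DE · FC = -1060/27 ∩ DC · BF = -107/27]
2. D_y = 13/9  [DE · FC = -1060/27 ∩ DC · BF = -107/27]
   → D = (-32/9, 13/9)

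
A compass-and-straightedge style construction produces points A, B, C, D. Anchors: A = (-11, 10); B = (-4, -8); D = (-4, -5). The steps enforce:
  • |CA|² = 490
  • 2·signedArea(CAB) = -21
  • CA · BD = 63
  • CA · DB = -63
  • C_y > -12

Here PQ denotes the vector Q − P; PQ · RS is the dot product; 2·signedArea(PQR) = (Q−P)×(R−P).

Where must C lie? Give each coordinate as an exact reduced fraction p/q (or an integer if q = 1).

1. C_x = -4  [CA · BD = 63 ∩ 2·signedArea(CAB) = -21]
2. C_y = -11  [CA · BD = 63 ∩ 2·signedArea(CAB) = -21]
   → C = (-4, -11)

C = (-4, -11)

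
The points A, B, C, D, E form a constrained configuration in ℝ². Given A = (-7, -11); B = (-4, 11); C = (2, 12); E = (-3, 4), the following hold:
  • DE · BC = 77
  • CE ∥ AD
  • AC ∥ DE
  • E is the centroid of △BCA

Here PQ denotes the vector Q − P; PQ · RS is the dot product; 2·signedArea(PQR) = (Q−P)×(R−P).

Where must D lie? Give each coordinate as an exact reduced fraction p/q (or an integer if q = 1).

1. D_x = -12  [AC ∥ DE ∩ CE ∥ AD]
2. D_y = -19  [AC ∥ DE ∩ CE ∥ AD]
   → D = (-12, -19)

D = (-12, -19)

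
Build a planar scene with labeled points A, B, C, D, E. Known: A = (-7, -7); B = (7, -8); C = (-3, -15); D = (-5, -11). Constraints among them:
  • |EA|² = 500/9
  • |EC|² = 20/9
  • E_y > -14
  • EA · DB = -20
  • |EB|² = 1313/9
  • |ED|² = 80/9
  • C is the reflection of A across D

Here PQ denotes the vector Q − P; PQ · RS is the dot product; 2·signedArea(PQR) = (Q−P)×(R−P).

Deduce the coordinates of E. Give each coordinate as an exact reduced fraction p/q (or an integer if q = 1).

1. E_x = -11/3  [line -12·x + -3·y + -85 = 0 ∩ |EC|² = 20/9]
2. E_y = -41/3  [line -12·x + -3·y + -85 = 0 ∩ |EC|² = 20/9]
   → E = (-11/3, -41/3)

E = (-11/3, -41/3)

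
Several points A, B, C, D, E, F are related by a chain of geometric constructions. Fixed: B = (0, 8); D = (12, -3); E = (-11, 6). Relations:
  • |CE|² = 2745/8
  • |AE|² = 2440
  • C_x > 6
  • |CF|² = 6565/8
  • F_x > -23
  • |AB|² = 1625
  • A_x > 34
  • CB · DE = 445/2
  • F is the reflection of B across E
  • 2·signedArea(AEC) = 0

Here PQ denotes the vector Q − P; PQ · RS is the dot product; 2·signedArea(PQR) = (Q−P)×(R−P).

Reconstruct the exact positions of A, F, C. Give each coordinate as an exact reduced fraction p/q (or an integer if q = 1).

A = (35, -12)
C = (25/4, -3/4)
F = (-22, 4)

1. F_x = -22  [F is the reflection of B across E]
2. F_y = 4  [F is the reflection of B across E]
   → F = (-22, 4)
3. C_x = 25/4  [line 23·x + -9·y + -301/2 = 0 ∩ |CE|² = 2745/8]
4. C_y = -3/4  [line 23·x + -9·y + -301/2 = 0 ∩ |CE|² = 2745/8]
   → C = (25/4, -3/4)
5. A_x = 35  [line 27/4·x + 69/4·y + -117/4 = 0 ∩ |AB|² = 1625]
6. A_y = -12  [line 27/4·x + 69/4·y + -117/4 = 0 ∩ |AB|² = 1625]
   → A = (35, -12)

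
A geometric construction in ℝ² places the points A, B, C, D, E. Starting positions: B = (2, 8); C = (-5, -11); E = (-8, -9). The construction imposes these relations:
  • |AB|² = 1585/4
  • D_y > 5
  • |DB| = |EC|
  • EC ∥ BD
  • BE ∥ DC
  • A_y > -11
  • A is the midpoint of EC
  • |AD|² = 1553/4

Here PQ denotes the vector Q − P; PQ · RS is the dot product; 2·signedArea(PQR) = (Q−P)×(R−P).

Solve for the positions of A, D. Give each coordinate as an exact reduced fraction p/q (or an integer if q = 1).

1. A_x = -13/2  [A is the midpoint of EC]
2. A_y = -10  [A is the midpoint of EC]
   → A = (-13/2, -10)
3. D_x = 5  [BE ∥ DC ∩ EC ∥ BD]
4. D_y = 6  [BE ∥ DC ∩ EC ∥ BD]
   → D = (5, 6)

A = (-13/2, -10)
D = (5, 6)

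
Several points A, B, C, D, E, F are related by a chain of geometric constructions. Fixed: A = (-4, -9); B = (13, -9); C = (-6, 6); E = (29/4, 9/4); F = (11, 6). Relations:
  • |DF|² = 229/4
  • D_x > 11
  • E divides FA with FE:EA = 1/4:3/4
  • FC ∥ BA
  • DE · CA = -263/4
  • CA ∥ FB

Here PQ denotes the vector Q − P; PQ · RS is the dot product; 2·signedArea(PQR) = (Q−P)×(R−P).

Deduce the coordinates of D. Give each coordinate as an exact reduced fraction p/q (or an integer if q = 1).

1. D_x = 12  [line -2·x + 15·y + 93/2 = 0 ∩ |DF|² = 229/4]
2. D_y = -3/2  [line -2·x + 15·y + 93/2 = 0 ∩ |DF|² = 229/4]
   → D = (12, -3/2)

D = (12, -3/2)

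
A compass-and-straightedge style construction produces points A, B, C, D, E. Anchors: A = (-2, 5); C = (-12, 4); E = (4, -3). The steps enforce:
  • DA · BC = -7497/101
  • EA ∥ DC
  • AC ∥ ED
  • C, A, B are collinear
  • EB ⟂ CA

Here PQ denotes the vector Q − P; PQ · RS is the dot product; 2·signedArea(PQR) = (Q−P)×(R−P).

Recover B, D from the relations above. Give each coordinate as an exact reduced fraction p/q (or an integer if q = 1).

1. B_x = 318/101  [C, A, B are collinear ∩ EB ⟂ CA]
2. B_y = 557/101  [C, A, B are collinear ∩ EB ⟂ CA]
   → B = (318/101, 557/101)
3. D_x = -6  [EA ∥ DC ∩ AC ∥ ED]
4. D_y = -4  [EA ∥ DC ∩ AC ∥ ED]
   → D = (-6, -4)

B = (318/101, 557/101)
D = (-6, -4)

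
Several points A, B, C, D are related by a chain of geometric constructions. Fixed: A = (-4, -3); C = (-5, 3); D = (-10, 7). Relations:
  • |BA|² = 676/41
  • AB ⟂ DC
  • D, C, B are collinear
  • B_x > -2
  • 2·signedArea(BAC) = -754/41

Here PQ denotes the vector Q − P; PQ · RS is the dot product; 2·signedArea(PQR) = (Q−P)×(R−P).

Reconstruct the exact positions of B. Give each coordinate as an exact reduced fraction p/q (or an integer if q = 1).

1. B_x = -60/41  [D, C, B are collinear ∩ AB ⟂ DC]
2. B_y = 7/41  [D, C, B are collinear ∩ AB ⟂ DC]
   → B = (-60/41, 7/41)

B = (-60/41, 7/41)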